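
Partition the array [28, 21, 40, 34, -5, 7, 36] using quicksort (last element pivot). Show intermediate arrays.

Partition 1: pivot=36 at index 5 -> [28, 21, 34, -5, 7, 36, 40]
Partition 2: pivot=7 at index 1 -> [-5, 7, 34, 28, 21, 36, 40]
Partition 3: pivot=21 at index 2 -> [-5, 7, 21, 28, 34, 36, 40]
Partition 4: pivot=34 at index 4 -> [-5, 7, 21, 28, 34, 36, 40]


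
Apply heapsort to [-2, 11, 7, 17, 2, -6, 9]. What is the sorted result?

Build heap: [17, 11, 9, -2, 2, -6, 7]
Extract 17: [11, 7, 9, -2, 2, -6, 17]
Extract 11: [9, 7, -6, -2, 2, 11, 17]
Extract 9: [7, 2, -6, -2, 9, 11, 17]
Extract 7: [2, -2, -6, 7, 9, 11, 17]
Extract 2: [-2, -6, 2, 7, 9, 11, 17]
Extract -2: [-6, -2, 2, 7, 9, 11, 17]


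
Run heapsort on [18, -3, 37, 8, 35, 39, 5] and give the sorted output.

Build heap: [39, 35, 37, 8, -3, 18, 5]
Extract 39: [37, 35, 18, 8, -3, 5, 39]
Extract 37: [35, 8, 18, 5, -3, 37, 39]
Extract 35: [18, 8, -3, 5, 35, 37, 39]
Extract 18: [8, 5, -3, 18, 35, 37, 39]
Extract 8: [5, -3, 8, 18, 35, 37, 39]
Extract 5: [-3, 5, 8, 18, 35, 37, 39]


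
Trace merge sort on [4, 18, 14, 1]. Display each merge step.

Divide and conquer:
  Merge [4] + [18] -> [4, 18]
  Merge [14] + [1] -> [1, 14]
  Merge [4, 18] + [1, 14] -> [1, 4, 14, 18]


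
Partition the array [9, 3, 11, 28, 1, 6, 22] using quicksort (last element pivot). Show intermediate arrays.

Partition 1: pivot=22 at index 5 -> [9, 3, 11, 1, 6, 22, 28]
Partition 2: pivot=6 at index 2 -> [3, 1, 6, 9, 11, 22, 28]
Partition 3: pivot=1 at index 0 -> [1, 3, 6, 9, 11, 22, 28]
Partition 4: pivot=11 at index 4 -> [1, 3, 6, 9, 11, 22, 28]


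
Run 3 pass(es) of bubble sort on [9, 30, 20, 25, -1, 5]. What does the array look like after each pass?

After pass 1: [9, 20, 25, -1, 5, 30] (4 swaps)
After pass 2: [9, 20, -1, 5, 25, 30] (2 swaps)
After pass 3: [9, -1, 5, 20, 25, 30] (2 swaps)
Total swaps: 8


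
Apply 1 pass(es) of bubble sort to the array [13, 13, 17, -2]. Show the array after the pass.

After pass 1: [13, 13, -2, 17] (1 swaps)
Total swaps: 1


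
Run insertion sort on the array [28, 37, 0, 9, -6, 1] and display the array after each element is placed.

First element 28 is already 'sorted'
Insert 37: shifted 0 elements -> [28, 37, 0, 9, -6, 1]
Insert 0: shifted 2 elements -> [0, 28, 37, 9, -6, 1]
Insert 9: shifted 2 elements -> [0, 9, 28, 37, -6, 1]
Insert -6: shifted 4 elements -> [-6, 0, 9, 28, 37, 1]
Insert 1: shifted 3 elements -> [-6, 0, 1, 9, 28, 37]


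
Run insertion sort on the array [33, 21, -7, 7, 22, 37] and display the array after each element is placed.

First element 33 is already 'sorted'
Insert 21: shifted 1 elements -> [21, 33, -7, 7, 22, 37]
Insert -7: shifted 2 elements -> [-7, 21, 33, 7, 22, 37]
Insert 7: shifted 2 elements -> [-7, 7, 21, 33, 22, 37]
Insert 22: shifted 1 elements -> [-7, 7, 21, 22, 33, 37]
Insert 37: shifted 0 elements -> [-7, 7, 21, 22, 33, 37]


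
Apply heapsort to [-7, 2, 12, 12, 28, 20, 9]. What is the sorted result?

Build heap: [28, 12, 20, -7, 2, 12, 9]
Extract 28: [20, 12, 12, -7, 2, 9, 28]
Extract 20: [12, 9, 12, -7, 2, 20, 28]
Extract 12: [12, 9, 2, -7, 12, 20, 28]
Extract 12: [9, -7, 2, 12, 12, 20, 28]
Extract 9: [2, -7, 9, 12, 12, 20, 28]
Extract 2: [-7, 2, 9, 12, 12, 20, 28]


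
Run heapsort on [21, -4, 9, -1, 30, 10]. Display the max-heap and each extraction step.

Build heap: [30, 21, 10, -1, -4, 9]
Extract 30: [21, 9, 10, -1, -4, 30]
Extract 21: [10, 9, -4, -1, 21, 30]
Extract 10: [9, -1, -4, 10, 21, 30]
Extract 9: [-1, -4, 9, 10, 21, 30]
Extract -1: [-4, -1, 9, 10, 21, 30]


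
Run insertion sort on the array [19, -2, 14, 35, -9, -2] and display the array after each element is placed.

First element 19 is already 'sorted'
Insert -2: shifted 1 elements -> [-2, 19, 14, 35, -9, -2]
Insert 14: shifted 1 elements -> [-2, 14, 19, 35, -9, -2]
Insert 35: shifted 0 elements -> [-2, 14, 19, 35, -9, -2]
Insert -9: shifted 4 elements -> [-9, -2, 14, 19, 35, -2]
Insert -2: shifted 3 elements -> [-9, -2, -2, 14, 19, 35]


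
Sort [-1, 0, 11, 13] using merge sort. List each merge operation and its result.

Divide and conquer:
  Merge [-1] + [0] -> [-1, 0]
  Merge [11] + [13] -> [11, 13]
  Merge [-1, 0] + [11, 13] -> [-1, 0, 11, 13]


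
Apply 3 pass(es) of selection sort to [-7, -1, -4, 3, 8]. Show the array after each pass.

Pass 1: Select minimum -7 at index 0, swap -> [-7, -1, -4, 3, 8]
Pass 2: Select minimum -4 at index 2, swap -> [-7, -4, -1, 3, 8]
Pass 3: Select minimum -1 at index 2, swap -> [-7, -4, -1, 3, 8]


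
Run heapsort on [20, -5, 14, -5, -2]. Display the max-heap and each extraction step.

Build heap: [20, -2, 14, -5, -5]
Extract 20: [14, -2, -5, -5, 20]
Extract 14: [-2, -5, -5, 14, 20]
Extract -2: [-5, -5, -2, 14, 20]
Extract -5: [-5, -5, -2, 14, 20]


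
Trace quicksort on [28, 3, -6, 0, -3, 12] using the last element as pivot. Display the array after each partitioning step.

Partition 1: pivot=12 at index 4 -> [3, -6, 0, -3, 12, 28]
Partition 2: pivot=-3 at index 1 -> [-6, -3, 0, 3, 12, 28]
Partition 3: pivot=3 at index 3 -> [-6, -3, 0, 3, 12, 28]


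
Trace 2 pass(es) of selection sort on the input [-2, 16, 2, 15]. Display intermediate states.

Pass 1: Select minimum -2 at index 0, swap -> [-2, 16, 2, 15]
Pass 2: Select minimum 2 at index 2, swap -> [-2, 2, 16, 15]


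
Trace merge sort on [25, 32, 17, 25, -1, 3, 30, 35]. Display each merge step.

Divide and conquer:
  Merge [25] + [32] -> [25, 32]
  Merge [17] + [25] -> [17, 25]
  Merge [25, 32] + [17, 25] -> [17, 25, 25, 32]
  Merge [-1] + [3] -> [-1, 3]
  Merge [30] + [35] -> [30, 35]
  Merge [-1, 3] + [30, 35] -> [-1, 3, 30, 35]
  Merge [17, 25, 25, 32] + [-1, 3, 30, 35] -> [-1, 3, 17, 25, 25, 30, 32, 35]


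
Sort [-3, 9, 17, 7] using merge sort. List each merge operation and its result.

Divide and conquer:
  Merge [-3] + [9] -> [-3, 9]
  Merge [17] + [7] -> [7, 17]
  Merge [-3, 9] + [7, 17] -> [-3, 7, 9, 17]


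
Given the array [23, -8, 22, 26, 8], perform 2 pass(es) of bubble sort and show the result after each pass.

After pass 1: [-8, 22, 23, 8, 26] (3 swaps)
After pass 2: [-8, 22, 8, 23, 26] (1 swaps)
Total swaps: 4


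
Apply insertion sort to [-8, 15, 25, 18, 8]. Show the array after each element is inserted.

First element -8 is already 'sorted'
Insert 15: shifted 0 elements -> [-8, 15, 25, 18, 8]
Insert 25: shifted 0 elements -> [-8, 15, 25, 18, 8]
Insert 18: shifted 1 elements -> [-8, 15, 18, 25, 8]
Insert 8: shifted 3 elements -> [-8, 8, 15, 18, 25]


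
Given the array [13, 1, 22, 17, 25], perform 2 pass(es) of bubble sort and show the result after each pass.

After pass 1: [1, 13, 17, 22, 25] (2 swaps)
After pass 2: [1, 13, 17, 22, 25] (0 swaps)
Total swaps: 2


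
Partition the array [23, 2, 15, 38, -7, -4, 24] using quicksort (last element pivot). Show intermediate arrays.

Partition 1: pivot=24 at index 5 -> [23, 2, 15, -7, -4, 24, 38]
Partition 2: pivot=-4 at index 1 -> [-7, -4, 15, 23, 2, 24, 38]
Partition 3: pivot=2 at index 2 -> [-7, -4, 2, 23, 15, 24, 38]
Partition 4: pivot=15 at index 3 -> [-7, -4, 2, 15, 23, 24, 38]


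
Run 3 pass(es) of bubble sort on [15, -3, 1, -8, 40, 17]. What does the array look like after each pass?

After pass 1: [-3, 1, -8, 15, 17, 40] (4 swaps)
After pass 2: [-3, -8, 1, 15, 17, 40] (1 swaps)
After pass 3: [-8, -3, 1, 15, 17, 40] (1 swaps)
Total swaps: 6


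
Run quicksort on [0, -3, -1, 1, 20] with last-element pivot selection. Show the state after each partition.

Partition 1: pivot=20 at index 4 -> [0, -3, -1, 1, 20]
Partition 2: pivot=1 at index 3 -> [0, -3, -1, 1, 20]
Partition 3: pivot=-1 at index 1 -> [-3, -1, 0, 1, 20]


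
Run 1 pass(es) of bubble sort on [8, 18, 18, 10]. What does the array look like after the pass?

After pass 1: [8, 18, 10, 18] (1 swaps)
Total swaps: 1


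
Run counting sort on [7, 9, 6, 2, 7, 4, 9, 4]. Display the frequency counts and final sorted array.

Count array: [0, 0, 1, 0, 2, 0, 1, 2, 0, 2]
(count[i] = number of elements equal to i)
Cumulative count: [0, 0, 1, 1, 3, 3, 4, 6, 6, 8]
Sorted: [2, 4, 4, 6, 7, 7, 9, 9]


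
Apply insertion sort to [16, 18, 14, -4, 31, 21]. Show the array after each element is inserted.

First element 16 is already 'sorted'
Insert 18: shifted 0 elements -> [16, 18, 14, -4, 31, 21]
Insert 14: shifted 2 elements -> [14, 16, 18, -4, 31, 21]
Insert -4: shifted 3 elements -> [-4, 14, 16, 18, 31, 21]
Insert 31: shifted 0 elements -> [-4, 14, 16, 18, 31, 21]
Insert 21: shifted 1 elements -> [-4, 14, 16, 18, 21, 31]


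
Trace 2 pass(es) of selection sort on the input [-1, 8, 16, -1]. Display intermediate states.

Pass 1: Select minimum -1 at index 0, swap -> [-1, 8, 16, -1]
Pass 2: Select minimum -1 at index 3, swap -> [-1, -1, 16, 8]


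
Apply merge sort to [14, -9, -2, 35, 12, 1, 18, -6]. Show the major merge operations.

Divide and conquer:
  Merge [14] + [-9] -> [-9, 14]
  Merge [-2] + [35] -> [-2, 35]
  Merge [-9, 14] + [-2, 35] -> [-9, -2, 14, 35]
  Merge [12] + [1] -> [1, 12]
  Merge [18] + [-6] -> [-6, 18]
  Merge [1, 12] + [-6, 18] -> [-6, 1, 12, 18]
  Merge [-9, -2, 14, 35] + [-6, 1, 12, 18] -> [-9, -6, -2, 1, 12, 14, 18, 35]


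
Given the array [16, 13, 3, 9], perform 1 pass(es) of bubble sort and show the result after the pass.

After pass 1: [13, 3, 9, 16] (3 swaps)
Total swaps: 3


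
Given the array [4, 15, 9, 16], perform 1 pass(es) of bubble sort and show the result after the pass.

After pass 1: [4, 9, 15, 16] (1 swaps)
Total swaps: 1


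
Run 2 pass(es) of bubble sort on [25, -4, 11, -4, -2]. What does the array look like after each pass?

After pass 1: [-4, 11, -4, -2, 25] (4 swaps)
After pass 2: [-4, -4, -2, 11, 25] (2 swaps)
Total swaps: 6


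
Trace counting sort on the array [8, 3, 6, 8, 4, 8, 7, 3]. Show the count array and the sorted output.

Count array: [0, 0, 0, 2, 1, 0, 1, 1, 3]
(count[i] = number of elements equal to i)
Cumulative count: [0, 0, 0, 2, 3, 3, 4, 5, 8]
Sorted: [3, 3, 4, 6, 7, 8, 8, 8]


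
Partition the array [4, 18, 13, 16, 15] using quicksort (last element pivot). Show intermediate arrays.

Partition 1: pivot=15 at index 2 -> [4, 13, 15, 16, 18]
Partition 2: pivot=13 at index 1 -> [4, 13, 15, 16, 18]
Partition 3: pivot=18 at index 4 -> [4, 13, 15, 16, 18]


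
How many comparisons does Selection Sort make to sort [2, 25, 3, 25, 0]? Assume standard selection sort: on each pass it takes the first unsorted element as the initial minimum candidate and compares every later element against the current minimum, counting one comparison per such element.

Pass 1: scan indices 1..4 for the minimum = 4 comparison(s); min is 0, place at index 0 -> [0, 25, 3, 25, 2]
Pass 2: scan indices 2..4 for the minimum = 3 comparison(s); min is 2, place at index 1 -> [0, 2, 3, 25, 25]
Pass 3: scan indices 3..4 for the minimum = 2 comparison(s); min is 3, place at index 2 -> [0, 2, 3, 25, 25]
Pass 4: scan indices 4..4 for the minimum = 1 comparison(s); min is 25, place at index 3 -> [0, 2, 3, 25, 25]
Selection sort always scans the whole unsorted suffix, so the count is (n-1) + (n-2) + ... + 1 = n(n-1)/2 = 5*4/2 = 10 regardless of the input order.
Total comparisons: 4 + 3 + 2 + 1 = 10


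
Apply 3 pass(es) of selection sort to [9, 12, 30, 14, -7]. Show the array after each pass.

Pass 1: Select minimum -7 at index 4, swap -> [-7, 12, 30, 14, 9]
Pass 2: Select minimum 9 at index 4, swap -> [-7, 9, 30, 14, 12]
Pass 3: Select minimum 12 at index 4, swap -> [-7, 9, 12, 14, 30]


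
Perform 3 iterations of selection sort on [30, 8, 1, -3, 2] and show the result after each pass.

Pass 1: Select minimum -3 at index 3, swap -> [-3, 8, 1, 30, 2]
Pass 2: Select minimum 1 at index 2, swap -> [-3, 1, 8, 30, 2]
Pass 3: Select minimum 2 at index 4, swap -> [-3, 1, 2, 30, 8]


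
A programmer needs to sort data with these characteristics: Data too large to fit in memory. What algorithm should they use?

Best choice: External merge sort
Reason: Minimizes disk I/O by sequential reads/writes


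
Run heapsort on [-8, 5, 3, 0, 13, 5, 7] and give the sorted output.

Build heap: [13, 5, 7, 0, -8, 5, 3]
Extract 13: [7, 5, 5, 0, -8, 3, 13]
Extract 7: [5, 3, 5, 0, -8, 7, 13]
Extract 5: [5, 3, -8, 0, 5, 7, 13]
Extract 5: [3, 0, -8, 5, 5, 7, 13]
Extract 3: [0, -8, 3, 5, 5, 7, 13]
Extract 0: [-8, 0, 3, 5, 5, 7, 13]


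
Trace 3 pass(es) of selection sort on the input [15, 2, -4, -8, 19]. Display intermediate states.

Pass 1: Select minimum -8 at index 3, swap -> [-8, 2, -4, 15, 19]
Pass 2: Select minimum -4 at index 2, swap -> [-8, -4, 2, 15, 19]
Pass 3: Select minimum 2 at index 2, swap -> [-8, -4, 2, 15, 19]


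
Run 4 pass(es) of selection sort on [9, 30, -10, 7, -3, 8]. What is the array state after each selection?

Pass 1: Select minimum -10 at index 2, swap -> [-10, 30, 9, 7, -3, 8]
Pass 2: Select minimum -3 at index 4, swap -> [-10, -3, 9, 7, 30, 8]
Pass 3: Select minimum 7 at index 3, swap -> [-10, -3, 7, 9, 30, 8]
Pass 4: Select minimum 8 at index 5, swap -> [-10, -3, 7, 8, 30, 9]


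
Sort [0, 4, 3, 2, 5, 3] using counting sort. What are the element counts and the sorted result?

Count array: [1, 0, 1, 2, 1, 1]
(count[i] = number of elements equal to i)
Cumulative count: [1, 1, 2, 4, 5, 6]
Sorted: [0, 2, 3, 3, 4, 5]


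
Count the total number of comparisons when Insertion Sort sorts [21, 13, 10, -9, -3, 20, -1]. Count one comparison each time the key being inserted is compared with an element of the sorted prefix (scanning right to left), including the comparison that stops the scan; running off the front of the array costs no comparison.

Insert 13: 21 > 13 (shift), reached front = 1 comparison(s) -> [13, 21, 10, -9, -3, 20, -1]
Insert 10: 21 > 10 (shift), 13 > 10 (shift), reached front = 2 comparison(s) -> [10, 13, 21, -9, -3, 20, -1]
Insert -9: 21 > -9 (shift), 13 > -9 (shift), 10 > -9 (shift), reached front = 3 comparison(s) -> [-9, 10, 13, 21, -3, 20, -1]
Insert -3: 21 > -3 (shift), 13 > -3 (shift), 10 > -3 (shift), -9 <= -3 (stop) = 4 comparison(s) -> [-9, -3, 10, 13, 21, 20, -1]
Insert 20: 21 > 20 (shift), 13 <= 20 (stop) = 2 comparison(s) -> [-9, -3, 10, 13, 20, 21, -1]
Insert -1: 21 > -1 (shift), 20 > -1 (shift), 13 > -1 (shift), 10 > -1 (shift), -3 <= -1 (stop) = 5 comparison(s) -> [-9, -3, -1, 10, 13, 20, 21]
Total comparisons: 1 + 2 + 3 + 4 + 2 + 5 = 17


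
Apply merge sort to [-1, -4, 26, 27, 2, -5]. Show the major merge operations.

Divide and conquer:
  Merge [-4] + [26] -> [-4, 26]
  Merge [-1] + [-4, 26] -> [-4, -1, 26]
  Merge [2] + [-5] -> [-5, 2]
  Merge [27] + [-5, 2] -> [-5, 2, 27]
  Merge [-4, -1, 26] + [-5, 2, 27] -> [-5, -4, -1, 2, 26, 27]


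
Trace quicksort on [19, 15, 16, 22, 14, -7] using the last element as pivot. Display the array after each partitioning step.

Partition 1: pivot=-7 at index 0 -> [-7, 15, 16, 22, 14, 19]
Partition 2: pivot=19 at index 4 -> [-7, 15, 16, 14, 19, 22]
Partition 3: pivot=14 at index 1 -> [-7, 14, 16, 15, 19, 22]
Partition 4: pivot=15 at index 2 -> [-7, 14, 15, 16, 19, 22]


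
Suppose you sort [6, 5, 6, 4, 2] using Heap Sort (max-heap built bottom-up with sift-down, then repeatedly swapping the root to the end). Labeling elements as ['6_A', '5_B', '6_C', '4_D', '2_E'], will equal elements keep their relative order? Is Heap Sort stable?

Trace Heap Sort on the labeled array (the key is the number; the letter only tracks identity):
  Build max-heap: [6_A, 5_B, 6_C, 4_D, 2_E]
  Swap root 6_A to index 4, re-heapify first 4 -> [6_C, 5_B, 2_E, 4_D, 6_A]
  Swap root 6_C to index 3, re-heapify first 3 -> [5_B, 4_D, 2_E, 6_C, 6_A]
  Swap root 5_B to index 2, re-heapify first 2 -> [4_D, 2_E, 5_B, 6_C, 6_A]
  Swap root 4_D to index 1, re-heapify first 1 -> [2_E, 4_D, 5_B, 6_C, 6_A]
Final order: [2_E, 4_D, 5_B, 6_C, 6_A]
Equal keys:
  value 6: originally 6_A, 6_C; after sorting 6_C, 6_A -> order changed
Equal keys were reordered, so Heap Sort is not stable: heap construction and root-to-end swaps move elements without regard to the original order of equal keys. (One such input is enough; an unstable sort may happen to preserve order on other inputs, but it gives no guarantee.)
Answer: Not stable


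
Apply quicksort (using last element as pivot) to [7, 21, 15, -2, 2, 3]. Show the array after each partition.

Partition 1: pivot=3 at index 2 -> [-2, 2, 3, 7, 21, 15]
Partition 2: pivot=2 at index 1 -> [-2, 2, 3, 7, 21, 15]
Partition 3: pivot=15 at index 4 -> [-2, 2, 3, 7, 15, 21]


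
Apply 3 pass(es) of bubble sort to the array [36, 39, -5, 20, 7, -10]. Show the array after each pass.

After pass 1: [36, -5, 20, 7, -10, 39] (4 swaps)
After pass 2: [-5, 20, 7, -10, 36, 39] (4 swaps)
After pass 3: [-5, 7, -10, 20, 36, 39] (2 swaps)
Total swaps: 10


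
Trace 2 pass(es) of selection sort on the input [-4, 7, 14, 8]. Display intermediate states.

Pass 1: Select minimum -4 at index 0, swap -> [-4, 7, 14, 8]
Pass 2: Select minimum 7 at index 1, swap -> [-4, 7, 14, 8]


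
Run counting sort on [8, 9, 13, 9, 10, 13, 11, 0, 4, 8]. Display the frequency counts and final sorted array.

Count array: [1, 0, 0, 0, 1, 0, 0, 0, 2, 2, 1, 1, 0, 2]
(count[i] = number of elements equal to i)
Cumulative count: [1, 1, 1, 1, 2, 2, 2, 2, 4, 6, 7, 8, 8, 10]
Sorted: [0, 4, 8, 8, 9, 9, 10, 11, 13, 13]


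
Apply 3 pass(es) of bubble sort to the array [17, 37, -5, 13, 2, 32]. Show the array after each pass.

After pass 1: [17, -5, 13, 2, 32, 37] (4 swaps)
After pass 2: [-5, 13, 2, 17, 32, 37] (3 swaps)
After pass 3: [-5, 2, 13, 17, 32, 37] (1 swaps)
Total swaps: 8


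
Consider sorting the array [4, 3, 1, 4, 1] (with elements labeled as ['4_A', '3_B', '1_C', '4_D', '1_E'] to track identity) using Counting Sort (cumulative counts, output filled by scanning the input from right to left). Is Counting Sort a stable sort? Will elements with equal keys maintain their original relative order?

Trace Counting Sort on the labeled array (the key is the number; the letter only tracks identity):
  Counts for values 0..4: [0, 2, 0, 1, 2]
  Cumulative counts: [0, 2, 2, 3, 5]
  Scan right to left: place 1_E at output index 1
  Scan right to left: place 4_D at output index 4
  Scan right to left: place 1_C at output index 0
  Scan right to left: place 3_B at output index 2
  Scan right to left: place 4_A at output index 3
  Output: [1_C, 1_E, 3_B, 4_A, 4_D]
Equal keys:
  value 1: originally 1_C, 1_E; after sorting 1_C, 1_E -> order preserved
  value 4: originally 4_A, 4_D; after sorting 4_A, 4_D -> order preserved
All equal keys kept their original relative order. Counting Sort is stable: scanning the input right to left with decreasing cumulative counts places later duplicates at later output positions.
Answer: Stable


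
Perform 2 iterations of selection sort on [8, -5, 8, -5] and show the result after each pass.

Pass 1: Select minimum -5 at index 1, swap -> [-5, 8, 8, -5]
Pass 2: Select minimum -5 at index 3, swap -> [-5, -5, 8, 8]


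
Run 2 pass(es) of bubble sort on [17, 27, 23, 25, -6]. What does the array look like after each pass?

After pass 1: [17, 23, 25, -6, 27] (3 swaps)
After pass 2: [17, 23, -6, 25, 27] (1 swaps)
Total swaps: 4


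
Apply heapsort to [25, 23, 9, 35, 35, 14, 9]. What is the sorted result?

Build heap: [35, 35, 14, 23, 25, 9, 9]
Extract 35: [35, 25, 14, 23, 9, 9, 35]
Extract 35: [25, 23, 14, 9, 9, 35, 35]
Extract 25: [23, 9, 14, 9, 25, 35, 35]
Extract 23: [14, 9, 9, 23, 25, 35, 35]
Extract 14: [9, 9, 14, 23, 25, 35, 35]
Extract 9: [9, 9, 14, 23, 25, 35, 35]


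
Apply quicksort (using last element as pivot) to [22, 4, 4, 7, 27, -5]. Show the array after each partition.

Partition 1: pivot=-5 at index 0 -> [-5, 4, 4, 7, 27, 22]
Partition 2: pivot=22 at index 4 -> [-5, 4, 4, 7, 22, 27]
Partition 3: pivot=7 at index 3 -> [-5, 4, 4, 7, 22, 27]
Partition 4: pivot=4 at index 2 -> [-5, 4, 4, 7, 22, 27]


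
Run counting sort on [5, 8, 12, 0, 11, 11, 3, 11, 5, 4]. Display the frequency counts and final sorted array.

Count array: [1, 0, 0, 1, 1, 2, 0, 0, 1, 0, 0, 3, 1]
(count[i] = number of elements equal to i)
Cumulative count: [1, 1, 1, 2, 3, 5, 5, 5, 6, 6, 6, 9, 10]
Sorted: [0, 3, 4, 5, 5, 8, 11, 11, 11, 12]


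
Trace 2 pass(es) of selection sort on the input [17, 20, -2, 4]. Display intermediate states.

Pass 1: Select minimum -2 at index 2, swap -> [-2, 20, 17, 4]
Pass 2: Select minimum 4 at index 3, swap -> [-2, 4, 17, 20]


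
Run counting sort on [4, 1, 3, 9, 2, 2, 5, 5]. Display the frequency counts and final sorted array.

Count array: [0, 1, 2, 1, 1, 2, 0, 0, 0, 1]
(count[i] = number of elements equal to i)
Cumulative count: [0, 1, 3, 4, 5, 7, 7, 7, 7, 8]
Sorted: [1, 2, 2, 3, 4, 5, 5, 9]


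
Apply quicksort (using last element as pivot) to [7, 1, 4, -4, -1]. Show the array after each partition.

Partition 1: pivot=-1 at index 1 -> [-4, -1, 4, 7, 1]
Partition 2: pivot=1 at index 2 -> [-4, -1, 1, 7, 4]
Partition 3: pivot=4 at index 3 -> [-4, -1, 1, 4, 7]


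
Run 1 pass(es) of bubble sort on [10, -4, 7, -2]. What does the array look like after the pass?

After pass 1: [-4, 7, -2, 10] (3 swaps)
Total swaps: 3


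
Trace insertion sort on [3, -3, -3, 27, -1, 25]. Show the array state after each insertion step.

First element 3 is already 'sorted'
Insert -3: shifted 1 elements -> [-3, 3, -3, 27, -1, 25]
Insert -3: shifted 1 elements -> [-3, -3, 3, 27, -1, 25]
Insert 27: shifted 0 elements -> [-3, -3, 3, 27, -1, 25]
Insert -1: shifted 2 elements -> [-3, -3, -1, 3, 27, 25]
Insert 25: shifted 1 elements -> [-3, -3, -1, 3, 25, 27]


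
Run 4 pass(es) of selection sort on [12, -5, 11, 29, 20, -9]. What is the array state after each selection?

Pass 1: Select minimum -9 at index 5, swap -> [-9, -5, 11, 29, 20, 12]
Pass 2: Select minimum -5 at index 1, swap -> [-9, -5, 11, 29, 20, 12]
Pass 3: Select minimum 11 at index 2, swap -> [-9, -5, 11, 29, 20, 12]
Pass 4: Select minimum 12 at index 5, swap -> [-9, -5, 11, 12, 20, 29]


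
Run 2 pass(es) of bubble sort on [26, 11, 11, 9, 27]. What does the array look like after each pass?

After pass 1: [11, 11, 9, 26, 27] (3 swaps)
After pass 2: [11, 9, 11, 26, 27] (1 swaps)
Total swaps: 4


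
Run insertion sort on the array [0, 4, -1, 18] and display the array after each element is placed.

First element 0 is already 'sorted'
Insert 4: shifted 0 elements -> [0, 4, -1, 18]
Insert -1: shifted 2 elements -> [-1, 0, 4, 18]
Insert 18: shifted 0 elements -> [-1, 0, 4, 18]


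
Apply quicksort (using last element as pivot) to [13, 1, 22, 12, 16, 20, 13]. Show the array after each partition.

Partition 1: pivot=13 at index 3 -> [13, 1, 12, 13, 16, 20, 22]
Partition 2: pivot=12 at index 1 -> [1, 12, 13, 13, 16, 20, 22]
Partition 3: pivot=22 at index 6 -> [1, 12, 13, 13, 16, 20, 22]
Partition 4: pivot=20 at index 5 -> [1, 12, 13, 13, 16, 20, 22]


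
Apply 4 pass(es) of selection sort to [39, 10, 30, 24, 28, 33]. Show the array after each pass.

Pass 1: Select minimum 10 at index 1, swap -> [10, 39, 30, 24, 28, 33]
Pass 2: Select minimum 24 at index 3, swap -> [10, 24, 30, 39, 28, 33]
Pass 3: Select minimum 28 at index 4, swap -> [10, 24, 28, 39, 30, 33]
Pass 4: Select minimum 30 at index 4, swap -> [10, 24, 28, 30, 39, 33]


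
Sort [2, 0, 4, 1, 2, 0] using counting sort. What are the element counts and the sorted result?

Count array: [2, 1, 2, 0, 1]
(count[i] = number of elements equal to i)
Cumulative count: [2, 3, 5, 5, 6]
Sorted: [0, 0, 1, 2, 2, 4]


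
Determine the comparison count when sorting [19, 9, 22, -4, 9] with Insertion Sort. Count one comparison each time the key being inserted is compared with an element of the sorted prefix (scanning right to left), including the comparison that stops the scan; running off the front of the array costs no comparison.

Insert 9: 19 > 9 (shift), reached front = 1 comparison(s) -> [9, 19, 22, -4, 9]
Insert 22: 19 <= 22 (stop) = 1 comparison(s) -> [9, 19, 22, -4, 9]
Insert -4: 22 > -4 (shift), 19 > -4 (shift), 9 > -4 (shift), reached front = 3 comparison(s) -> [-4, 9, 19, 22, 9]
Insert 9: 22 > 9 (shift), 19 > 9 (shift), 9 <= 9 (stop) = 3 comparison(s) -> [-4, 9, 9, 19, 22]
Total comparisons: 1 + 1 + 3 + 3 = 8


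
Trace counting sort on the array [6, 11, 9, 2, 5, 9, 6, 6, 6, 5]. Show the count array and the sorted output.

Count array: [0, 0, 1, 0, 0, 2, 4, 0, 0, 2, 0, 1]
(count[i] = number of elements equal to i)
Cumulative count: [0, 0, 1, 1, 1, 3, 7, 7, 7, 9, 9, 10]
Sorted: [2, 5, 5, 6, 6, 6, 6, 9, 9, 11]


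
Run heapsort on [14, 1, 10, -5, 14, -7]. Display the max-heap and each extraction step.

Build heap: [14, 14, 10, -5, 1, -7]
Extract 14: [14, 1, 10, -5, -7, 14]
Extract 14: [10, 1, -7, -5, 14, 14]
Extract 10: [1, -5, -7, 10, 14, 14]
Extract 1: [-5, -7, 1, 10, 14, 14]
Extract -5: [-7, -5, 1, 10, 14, 14]


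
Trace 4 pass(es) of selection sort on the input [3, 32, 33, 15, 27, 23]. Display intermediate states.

Pass 1: Select minimum 3 at index 0, swap -> [3, 32, 33, 15, 27, 23]
Pass 2: Select minimum 15 at index 3, swap -> [3, 15, 33, 32, 27, 23]
Pass 3: Select minimum 23 at index 5, swap -> [3, 15, 23, 32, 27, 33]
Pass 4: Select minimum 27 at index 4, swap -> [3, 15, 23, 27, 32, 33]


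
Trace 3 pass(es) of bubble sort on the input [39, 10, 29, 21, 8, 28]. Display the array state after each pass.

After pass 1: [10, 29, 21, 8, 28, 39] (5 swaps)
After pass 2: [10, 21, 8, 28, 29, 39] (3 swaps)
After pass 3: [10, 8, 21, 28, 29, 39] (1 swaps)
Total swaps: 9


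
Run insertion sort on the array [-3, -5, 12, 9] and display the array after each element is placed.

First element -3 is already 'sorted'
Insert -5: shifted 1 elements -> [-5, -3, 12, 9]
Insert 12: shifted 0 elements -> [-5, -3, 12, 9]
Insert 9: shifted 1 elements -> [-5, -3, 9, 12]


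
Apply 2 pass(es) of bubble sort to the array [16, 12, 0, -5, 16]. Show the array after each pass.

After pass 1: [12, 0, -5, 16, 16] (3 swaps)
After pass 2: [0, -5, 12, 16, 16] (2 swaps)
Total swaps: 5


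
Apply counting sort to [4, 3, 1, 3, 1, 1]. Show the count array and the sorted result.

Count array: [0, 3, 0, 2, 1]
(count[i] = number of elements equal to i)
Cumulative count: [0, 3, 3, 5, 6]
Sorted: [1, 1, 1, 3, 3, 4]


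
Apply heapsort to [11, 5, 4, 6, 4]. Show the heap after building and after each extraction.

Build heap: [11, 6, 4, 5, 4]
Extract 11: [6, 5, 4, 4, 11]
Extract 6: [5, 4, 4, 6, 11]
Extract 5: [4, 4, 5, 6, 11]
Extract 4: [4, 4, 5, 6, 11]


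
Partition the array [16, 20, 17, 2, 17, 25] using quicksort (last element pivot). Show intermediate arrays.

Partition 1: pivot=25 at index 5 -> [16, 20, 17, 2, 17, 25]
Partition 2: pivot=17 at index 3 -> [16, 17, 2, 17, 20, 25]
Partition 3: pivot=2 at index 0 -> [2, 17, 16, 17, 20, 25]
Partition 4: pivot=16 at index 1 -> [2, 16, 17, 17, 20, 25]


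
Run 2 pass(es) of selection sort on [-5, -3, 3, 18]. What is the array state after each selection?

Pass 1: Select minimum -5 at index 0, swap -> [-5, -3, 3, 18]
Pass 2: Select minimum -3 at index 1, swap -> [-5, -3, 3, 18]


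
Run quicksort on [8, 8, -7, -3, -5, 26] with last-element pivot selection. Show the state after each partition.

Partition 1: pivot=26 at index 5 -> [8, 8, -7, -3, -5, 26]
Partition 2: pivot=-5 at index 1 -> [-7, -5, 8, -3, 8, 26]
Partition 3: pivot=8 at index 4 -> [-7, -5, 8, -3, 8, 26]
Partition 4: pivot=-3 at index 2 -> [-7, -5, -3, 8, 8, 26]


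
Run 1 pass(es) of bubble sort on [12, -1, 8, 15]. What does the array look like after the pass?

After pass 1: [-1, 8, 12, 15] (2 swaps)
Total swaps: 2


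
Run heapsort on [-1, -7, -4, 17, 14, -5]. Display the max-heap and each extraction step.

Build heap: [17, 14, -4, -7, -1, -5]
Extract 17: [14, -1, -4, -7, -5, 17]
Extract 14: [-1, -5, -4, -7, 14, 17]
Extract -1: [-4, -5, -7, -1, 14, 17]
Extract -4: [-5, -7, -4, -1, 14, 17]
Extract -5: [-7, -5, -4, -1, 14, 17]


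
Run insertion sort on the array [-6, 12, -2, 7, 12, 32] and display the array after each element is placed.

First element -6 is already 'sorted'
Insert 12: shifted 0 elements -> [-6, 12, -2, 7, 12, 32]
Insert -2: shifted 1 elements -> [-6, -2, 12, 7, 12, 32]
Insert 7: shifted 1 elements -> [-6, -2, 7, 12, 12, 32]
Insert 12: shifted 0 elements -> [-6, -2, 7, 12, 12, 32]
Insert 32: shifted 0 elements -> [-6, -2, 7, 12, 12, 32]


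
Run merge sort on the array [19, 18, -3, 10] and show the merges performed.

Divide and conquer:
  Merge [19] + [18] -> [18, 19]
  Merge [-3] + [10] -> [-3, 10]
  Merge [18, 19] + [-3, 10] -> [-3, 10, 18, 19]


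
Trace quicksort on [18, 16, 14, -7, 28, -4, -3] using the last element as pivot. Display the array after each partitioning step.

Partition 1: pivot=-3 at index 2 -> [-7, -4, -3, 18, 28, 16, 14]
Partition 2: pivot=-4 at index 1 -> [-7, -4, -3, 18, 28, 16, 14]
Partition 3: pivot=14 at index 3 -> [-7, -4, -3, 14, 28, 16, 18]
Partition 4: pivot=18 at index 5 -> [-7, -4, -3, 14, 16, 18, 28]


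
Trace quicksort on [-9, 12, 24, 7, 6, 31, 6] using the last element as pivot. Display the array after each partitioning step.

Partition 1: pivot=6 at index 2 -> [-9, 6, 6, 7, 12, 31, 24]
Partition 2: pivot=6 at index 1 -> [-9, 6, 6, 7, 12, 31, 24]
Partition 3: pivot=24 at index 5 -> [-9, 6, 6, 7, 12, 24, 31]
Partition 4: pivot=12 at index 4 -> [-9, 6, 6, 7, 12, 24, 31]


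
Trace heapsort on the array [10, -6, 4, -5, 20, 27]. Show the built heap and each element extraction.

Build heap: [27, 20, 10, -5, -6, 4]
Extract 27: [20, 4, 10, -5, -6, 27]
Extract 20: [10, 4, -6, -5, 20, 27]
Extract 10: [4, -5, -6, 10, 20, 27]
Extract 4: [-5, -6, 4, 10, 20, 27]
Extract -5: [-6, -5, 4, 10, 20, 27]


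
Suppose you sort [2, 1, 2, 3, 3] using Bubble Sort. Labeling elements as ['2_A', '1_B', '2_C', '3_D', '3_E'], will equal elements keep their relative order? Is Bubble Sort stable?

Trace Bubble Sort on the labeled array (the key is the number; the letter only tracks identity):
  After pass 1: [1_B, 2_A, 2_C, 3_D, 3_E]
  After pass 2: [1_B, 2_A, 2_C, 3_D, 3_E] (no swaps, done)
Final order: [1_B, 2_A, 2_C, 3_D, 3_E]
Equal keys:
  value 2: originally 2_A, 2_C; after sorting 2_A, 2_C -> order preserved
  value 3: originally 3_D, 3_E; after sorting 3_D, 3_E -> order preserved
All equal keys kept their original relative order. Bubble Sort is stable: it only swaps adjacent elements when the left one is strictly greater, so equal keys never move past each other.
Answer: Stable


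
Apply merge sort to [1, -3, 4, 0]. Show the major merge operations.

Divide and conquer:
  Merge [1] + [-3] -> [-3, 1]
  Merge [4] + [0] -> [0, 4]
  Merge [-3, 1] + [0, 4] -> [-3, 0, 1, 4]


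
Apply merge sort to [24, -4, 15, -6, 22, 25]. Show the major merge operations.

Divide and conquer:
  Merge [-4] + [15] -> [-4, 15]
  Merge [24] + [-4, 15] -> [-4, 15, 24]
  Merge [22] + [25] -> [22, 25]
  Merge [-6] + [22, 25] -> [-6, 22, 25]
  Merge [-4, 15, 24] + [-6, 22, 25] -> [-6, -4, 15, 22, 24, 25]


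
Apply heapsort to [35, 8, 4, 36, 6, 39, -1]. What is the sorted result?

Build heap: [39, 36, 35, 8, 6, 4, -1]
Extract 39: [36, 8, 35, -1, 6, 4, 39]
Extract 36: [35, 8, 4, -1, 6, 36, 39]
Extract 35: [8, 6, 4, -1, 35, 36, 39]
Extract 8: [6, -1, 4, 8, 35, 36, 39]
Extract 6: [4, -1, 6, 8, 35, 36, 39]
Extract 4: [-1, 4, 6, 8, 35, 36, 39]


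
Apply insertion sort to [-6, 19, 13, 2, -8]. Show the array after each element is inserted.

First element -6 is already 'sorted'
Insert 19: shifted 0 elements -> [-6, 19, 13, 2, -8]
Insert 13: shifted 1 elements -> [-6, 13, 19, 2, -8]
Insert 2: shifted 2 elements -> [-6, 2, 13, 19, -8]
Insert -8: shifted 4 elements -> [-8, -6, 2, 13, 19]


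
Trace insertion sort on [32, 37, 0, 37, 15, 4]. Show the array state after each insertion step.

First element 32 is already 'sorted'
Insert 37: shifted 0 elements -> [32, 37, 0, 37, 15, 4]
Insert 0: shifted 2 elements -> [0, 32, 37, 37, 15, 4]
Insert 37: shifted 0 elements -> [0, 32, 37, 37, 15, 4]
Insert 15: shifted 3 elements -> [0, 15, 32, 37, 37, 4]
Insert 4: shifted 4 elements -> [0, 4, 15, 32, 37, 37]


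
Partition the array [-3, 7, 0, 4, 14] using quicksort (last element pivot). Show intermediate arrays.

Partition 1: pivot=14 at index 4 -> [-3, 7, 0, 4, 14]
Partition 2: pivot=4 at index 2 -> [-3, 0, 4, 7, 14]
Partition 3: pivot=0 at index 1 -> [-3, 0, 4, 7, 14]


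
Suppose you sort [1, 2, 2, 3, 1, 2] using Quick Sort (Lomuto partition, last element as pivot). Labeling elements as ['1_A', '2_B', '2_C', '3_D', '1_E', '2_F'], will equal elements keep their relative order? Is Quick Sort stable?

Trace Quick Sort on the labeled array (the key is the number; the letter only tracks identity):
  Partition indices 0..5 around pivot 2_F -> [1_A, 2_B, 2_C, 1_E, 2_F, 3_D]
  Partition indices 0..3 around pivot 1_E -> [1_A, 1_E, 2_C, 2_B, 2_F, 3_D]
  Partition indices 2..3 around pivot 2_B -> [1_A, 1_E, 2_C, 2_B, 2_F, 3_D]
Final order: [1_A, 1_E, 2_C, 2_B, 2_F, 3_D]
Equal keys:
  value 1: originally 1_A, 1_E; after sorting 1_A, 1_E -> order preserved
  value 2: originally 2_B, 2_C, 2_F; after sorting 2_C, 2_B, 2_F -> order changed
Equal keys were reordered, so Quick Sort is not stable: partition swaps elements across long distances and can reorder equal keys. (One such input is enough; an unstable sort may happen to preserve order on other inputs, but it gives no guarantee.)
Answer: Not stable


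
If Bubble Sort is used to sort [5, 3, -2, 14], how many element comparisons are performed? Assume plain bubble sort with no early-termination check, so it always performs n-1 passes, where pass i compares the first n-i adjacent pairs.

Pass 1: compare adjacent pairs (0,1)..(2,3) = 3 comparison(s), 2 swap(s) -> [3, -2, 5, 14]
Pass 2: compare adjacent pairs (0,1)..(1,2) = 2 comparison(s), 1 swap(s) -> [-2, 3, 5, 14]
Pass 3: compare adjacent pairs (0,1)..(0,1) = 1 comparison(s), 0 swap(s) -> [-2, 3, 5, 14]
Total comparisons: 3 + 2 + 1 = 6


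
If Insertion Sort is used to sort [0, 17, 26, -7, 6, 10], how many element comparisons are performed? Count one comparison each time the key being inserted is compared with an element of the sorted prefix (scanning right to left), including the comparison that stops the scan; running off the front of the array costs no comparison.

Insert 17: 0 <= 17 (stop) = 1 comparison(s) -> [0, 17, 26, -7, 6, 10]
Insert 26: 17 <= 26 (stop) = 1 comparison(s) -> [0, 17, 26, -7, 6, 10]
Insert -7: 26 > -7 (shift), 17 > -7 (shift), 0 > -7 (shift), reached front = 3 comparison(s) -> [-7, 0, 17, 26, 6, 10]
Insert 6: 26 > 6 (shift), 17 > 6 (shift), 0 <= 6 (stop) = 3 comparison(s) -> [-7, 0, 6, 17, 26, 10]
Insert 10: 26 > 10 (shift), 17 > 10 (shift), 6 <= 10 (stop) = 3 comparison(s) -> [-7, 0, 6, 10, 17, 26]
Total comparisons: 1 + 1 + 3 + 3 + 3 = 11


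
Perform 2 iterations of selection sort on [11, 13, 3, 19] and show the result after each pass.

Pass 1: Select minimum 3 at index 2, swap -> [3, 13, 11, 19]
Pass 2: Select minimum 11 at index 2, swap -> [3, 11, 13, 19]


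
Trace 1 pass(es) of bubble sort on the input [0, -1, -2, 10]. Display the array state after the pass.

After pass 1: [-1, -2, 0, 10] (2 swaps)
Total swaps: 2


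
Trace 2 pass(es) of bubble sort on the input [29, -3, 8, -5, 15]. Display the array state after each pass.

After pass 1: [-3, 8, -5, 15, 29] (4 swaps)
After pass 2: [-3, -5, 8, 15, 29] (1 swaps)
Total swaps: 5


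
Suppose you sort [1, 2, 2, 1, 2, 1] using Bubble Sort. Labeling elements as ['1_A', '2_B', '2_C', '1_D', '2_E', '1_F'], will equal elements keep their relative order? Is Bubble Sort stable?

Trace Bubble Sort on the labeled array (the key is the number; the letter only tracks identity):
  After pass 1: [1_A, 2_B, 1_D, 2_C, 1_F, 2_E]
  After pass 2: [1_A, 1_D, 2_B, 1_F, 2_C, 2_E]
  After pass 3: [1_A, 1_D, 1_F, 2_B, 2_C, 2_E]
  After pass 4: [1_A, 1_D, 1_F, 2_B, 2_C, 2_E] (no swaps, done)
Final order: [1_A, 1_D, 1_F, 2_B, 2_C, 2_E]
Equal keys:
  value 1: originally 1_A, 1_D, 1_F; after sorting 1_A, 1_D, 1_F -> order preserved
  value 2: originally 2_B, 2_C, 2_E; after sorting 2_B, 2_C, 2_E -> order preserved
All equal keys kept their original relative order. Bubble Sort is stable: it only swaps adjacent elements when the left one is strictly greater, so equal keys never move past each other.
Answer: Stable


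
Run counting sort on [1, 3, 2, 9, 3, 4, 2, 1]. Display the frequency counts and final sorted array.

Count array: [0, 2, 2, 2, 1, 0, 0, 0, 0, 1]
(count[i] = number of elements equal to i)
Cumulative count: [0, 2, 4, 6, 7, 7, 7, 7, 7, 8]
Sorted: [1, 1, 2, 2, 3, 3, 4, 9]


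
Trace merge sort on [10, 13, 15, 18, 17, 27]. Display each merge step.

Divide and conquer:
  Merge [13] + [15] -> [13, 15]
  Merge [10] + [13, 15] -> [10, 13, 15]
  Merge [17] + [27] -> [17, 27]
  Merge [18] + [17, 27] -> [17, 18, 27]
  Merge [10, 13, 15] + [17, 18, 27] -> [10, 13, 15, 17, 18, 27]


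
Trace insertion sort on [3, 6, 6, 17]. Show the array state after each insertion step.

First element 3 is already 'sorted'
Insert 6: shifted 0 elements -> [3, 6, 6, 17]
Insert 6: shifted 0 elements -> [3, 6, 6, 17]
Insert 17: shifted 0 elements -> [3, 6, 6, 17]


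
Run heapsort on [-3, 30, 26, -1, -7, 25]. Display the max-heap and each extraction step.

Build heap: [30, -1, 26, -3, -7, 25]
Extract 30: [26, -1, 25, -3, -7, 30]
Extract 26: [25, -1, -7, -3, 26, 30]
Extract 25: [-1, -3, -7, 25, 26, 30]
Extract -1: [-3, -7, -1, 25, 26, 30]
Extract -3: [-7, -3, -1, 25, 26, 30]


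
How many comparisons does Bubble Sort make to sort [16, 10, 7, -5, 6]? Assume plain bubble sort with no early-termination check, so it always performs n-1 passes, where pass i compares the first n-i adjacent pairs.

Pass 1: compare adjacent pairs (0,1)..(3,4) = 4 comparison(s), 4 swap(s) -> [10, 7, -5, 6, 16]
Pass 2: compare adjacent pairs (0,1)..(2,3) = 3 comparison(s), 3 swap(s) -> [7, -5, 6, 10, 16]
Pass 3: compare adjacent pairs (0,1)..(1,2) = 2 comparison(s), 2 swap(s) -> [-5, 6, 7, 10, 16]
Pass 4: compare adjacent pairs (0,1)..(0,1) = 1 comparison(s), 0 swap(s) -> [-5, 6, 7, 10, 16]
Total comparisons: 4 + 3 + 2 + 1 = 10


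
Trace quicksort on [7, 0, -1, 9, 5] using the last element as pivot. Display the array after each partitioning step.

Partition 1: pivot=5 at index 2 -> [0, -1, 5, 9, 7]
Partition 2: pivot=-1 at index 0 -> [-1, 0, 5, 9, 7]
Partition 3: pivot=7 at index 3 -> [-1, 0, 5, 7, 9]


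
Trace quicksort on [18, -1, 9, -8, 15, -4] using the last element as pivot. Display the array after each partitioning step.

Partition 1: pivot=-4 at index 1 -> [-8, -4, 9, 18, 15, -1]
Partition 2: pivot=-1 at index 2 -> [-8, -4, -1, 18, 15, 9]
Partition 3: pivot=9 at index 3 -> [-8, -4, -1, 9, 15, 18]
Partition 4: pivot=18 at index 5 -> [-8, -4, -1, 9, 15, 18]


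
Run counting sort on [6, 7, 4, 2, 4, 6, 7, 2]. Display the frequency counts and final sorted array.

Count array: [0, 0, 2, 0, 2, 0, 2, 2]
(count[i] = number of elements equal to i)
Cumulative count: [0, 0, 2, 2, 4, 4, 6, 8]
Sorted: [2, 2, 4, 4, 6, 6, 7, 7]


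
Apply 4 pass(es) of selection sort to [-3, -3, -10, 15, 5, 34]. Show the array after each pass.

Pass 1: Select minimum -10 at index 2, swap -> [-10, -3, -3, 15, 5, 34]
Pass 2: Select minimum -3 at index 1, swap -> [-10, -3, -3, 15, 5, 34]
Pass 3: Select minimum -3 at index 2, swap -> [-10, -3, -3, 15, 5, 34]
Pass 4: Select minimum 5 at index 4, swap -> [-10, -3, -3, 5, 15, 34]


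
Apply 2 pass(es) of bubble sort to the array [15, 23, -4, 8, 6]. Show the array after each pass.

After pass 1: [15, -4, 8, 6, 23] (3 swaps)
After pass 2: [-4, 8, 6, 15, 23] (3 swaps)
Total swaps: 6


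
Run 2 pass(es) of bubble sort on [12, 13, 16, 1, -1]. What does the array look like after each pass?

After pass 1: [12, 13, 1, -1, 16] (2 swaps)
After pass 2: [12, 1, -1, 13, 16] (2 swaps)
Total swaps: 4
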